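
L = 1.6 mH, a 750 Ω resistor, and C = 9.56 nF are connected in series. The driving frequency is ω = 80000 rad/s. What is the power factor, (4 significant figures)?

0.5366

X_L = ωL = 128.0 Ω
X_C = 1/(ωC) = 1308 Ω
Net reactance X = X_L − X_C = -1180 Ω
Z = 750.0 − j1180 Ω
|Z| = √(750.0² + 1180²) = 1398 Ω
∠Z = arctan(-1180/750.0) = -57.55°
cos φ = cos(-57.55°) = 0.5366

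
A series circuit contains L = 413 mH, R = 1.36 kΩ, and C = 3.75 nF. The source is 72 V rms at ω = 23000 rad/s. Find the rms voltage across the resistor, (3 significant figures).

X_L = ωL = 9500 Ω
X_C = 1/(ωC) = 11600 Ω
Net reactance X = X_L − X_C = -2100 Ω
Z = 1360 − j2100 Ω
|Z| = √(1360² + 2100²) = 2500 Ω
I = V/|Z| = 28.8 mA
V_R = I·|Z_R| = 0.0288 × 1360 = 39.2 V

39.2 V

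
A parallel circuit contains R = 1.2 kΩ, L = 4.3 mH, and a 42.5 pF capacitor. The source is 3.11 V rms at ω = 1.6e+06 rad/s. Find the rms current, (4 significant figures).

2.603 mA

X_L = ωL = 6880 Ω
X_C = 1/(ωC) = 14710 Ω
Parallel: admittances add. Y = 1/R + 1/(jωL) + jωC
Y = (0.0008333 − j7.735e-05) S
|Y| = 0.0008369 S → |Z| = 1/|Y| = 1195 Ω, ∠Z = −∠Y = 5.303°
I = V/|Z| = 3.11/1195 = 2.603 mA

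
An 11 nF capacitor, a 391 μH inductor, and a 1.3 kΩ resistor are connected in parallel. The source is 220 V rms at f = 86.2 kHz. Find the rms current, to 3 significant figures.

320 mA

ω = 2πf = 541600 rad/s
X_L = ωL = 212 Ω
X_C = 1/(ωC) = 168 Ω
Parallel: admittances add. Y = 1/R + 1/(jωL) + jωC
Y = (0.000769 + j0.00124) S
|Y| = 0.00146 S → |Z| = 1/|Y| = 687 Ω, ∠Z = −∠Y = -58.1°
I = V/|Z| = 220/687 = 320 mA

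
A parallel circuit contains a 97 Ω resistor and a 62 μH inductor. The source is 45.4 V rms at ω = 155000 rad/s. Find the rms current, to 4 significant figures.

4.747 A

X_L = ωL = 9.610 Ω
Parallel: admittances add. Y = 1/R + 1/(jωL)
Y = (0.01031 − j0.1041) S
|Y| = 0.1046 S → |Z| = 1/|Y| = 9.563 Ω, ∠Z = −∠Y = 84.34°
I = V/|Z| = 45.4/9.563 = 4.747 A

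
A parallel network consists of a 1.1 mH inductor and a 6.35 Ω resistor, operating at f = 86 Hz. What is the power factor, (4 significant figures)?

ω = 2πf = 540.4 rad/s
X_L = ωL = 0.5944 Ω
Parallel: admittances add. Y = 1/R + 1/(jωL)
Y = (0.1575 − j1.682) S
|Y| = 1.690 S → |Z| = 1/|Y| = 0.5918 Ω, ∠Z = −∠Y = 84.65°
cos φ = cos(84.65°) = 0.09320

0.09320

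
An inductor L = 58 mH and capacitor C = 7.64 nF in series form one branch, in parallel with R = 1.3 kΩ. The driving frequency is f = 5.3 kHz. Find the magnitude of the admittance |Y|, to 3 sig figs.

918 μS

ω = 2πf = 33300 rad/s
X_L = ωL = 1930 Ω
X_C = 1/(ωC) = 3930 Ω
Branch 1: Z₁ = R = 1300 Ω
Branch 2 (series LC): Z₂ = j(X_L − X_C) = −j2000 Ω
Parallel: Z = Z₁Z₂/(Z₁+Z₂), |Z| = 1090 Ω, ∠Z = -33.0°
|Y| = 1/|Z| = 918 μS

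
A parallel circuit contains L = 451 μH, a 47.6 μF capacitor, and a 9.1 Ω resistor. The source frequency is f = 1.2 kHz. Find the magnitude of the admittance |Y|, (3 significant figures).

128 mS

ω = 2πf = 7540 rad/s
X_L = ωL = 3.40 Ω
X_C = 1/(ωC) = 2.79 Ω
Parallel: admittances add. Y = 1/R + 1/(jωL) + jωC
Y = (0.110 + j0.0648) S
|Y| = 0.128 S → |Z| = 1/|Y| = 7.84 Ω, ∠Z = −∠Y = -30.5°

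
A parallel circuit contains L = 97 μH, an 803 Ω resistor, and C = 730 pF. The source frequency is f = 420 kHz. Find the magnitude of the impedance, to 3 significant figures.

ω = 2πf = 2.639e+06 rad/s
X_L = ωL = 256 Ω
X_C = 1/(ωC) = 519 Ω
Parallel: admittances add. Y = 1/R + 1/(jωL) + jωC
Y = (0.00125 − j0.00198) S
|Y| = 0.00234 S → |Z| = 1/|Y| = 427 Ω, ∠Z = −∠Y = 57.8°

427 Ω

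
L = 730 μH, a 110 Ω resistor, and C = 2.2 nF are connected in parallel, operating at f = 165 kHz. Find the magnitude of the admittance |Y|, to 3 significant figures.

ω = 2πf = 1.037e+06 rad/s
X_L = ωL = 757 Ω
X_C = 1/(ωC) = 438 Ω
Parallel: admittances add. Y = 1/R + 1/(jωL) + jωC
Y = (0.00909 + j0.000959) S
|Y| = 0.00914 S → |Z| = 1/|Y| = 109 Ω, ∠Z = −∠Y = -6.02°

9.14 mS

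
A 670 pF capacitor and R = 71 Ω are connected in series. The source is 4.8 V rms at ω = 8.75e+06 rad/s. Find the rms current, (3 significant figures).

26.0 mA

X_C = 1/(ωC) = 171 Ω
Z = 71.0 − j171 Ω
|Z| = √(71.0² + 171²) = 185 Ω
I = V/|Z| = 4.8/185 = 26.0 mA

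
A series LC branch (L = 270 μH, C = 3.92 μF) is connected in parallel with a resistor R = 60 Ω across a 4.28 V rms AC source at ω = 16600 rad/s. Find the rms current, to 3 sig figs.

400 mA

X_L = ωL = 4.48 Ω
X_C = 1/(ωC) = 15.4 Ω
Branch 1: Z₁ = R = 60.0 Ω
Branch 2 (series LC): Z₂ = j(X_L − X_C) = −j10.9 Ω
Parallel: Z = Z₁Z₂/(Z₁+Z₂), |Z| = 10.7 Ω, ∠Z = -79.7°
I = V/|Z| = 4.28/10.7 = 400 mA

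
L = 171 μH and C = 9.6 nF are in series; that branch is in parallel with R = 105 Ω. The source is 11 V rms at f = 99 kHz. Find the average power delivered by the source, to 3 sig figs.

ω = 2πf = 622000 rad/s
X_L = ωL = 106 Ω
X_C = 1/(ωC) = 167 Ω
Branch 1: Z₁ = R = 105 Ω
Branch 2 (series LC): Z₂ = j(X_L − X_C) = −j61.1 Ω
Parallel: Z = Z₁Z₂/(Z₁+Z₂), |Z| = 52.8 Ω, ∠Z = -59.8°
I = V/|Z| = 208 mA
P = VI cos φ = 11 × 0.208 × cos(-59.8°) = 1.15 W

1.15 W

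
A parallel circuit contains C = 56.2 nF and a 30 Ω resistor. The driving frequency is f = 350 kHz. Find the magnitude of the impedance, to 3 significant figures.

7.81 Ω

ω = 2πf = 2.199e+06 rad/s
X_C = 1/(ωC) = 8.09 Ω
Parallel: admittances add. Y = 1/R + jωC
Y = (0.0333 + j0.124) S
|Y| = 0.128 S → |Z| = 1/|Y| = 7.81 Ω, ∠Z = −∠Y = -74.9°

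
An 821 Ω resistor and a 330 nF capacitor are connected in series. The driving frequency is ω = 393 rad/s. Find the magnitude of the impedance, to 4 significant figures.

7754 Ω

X_C = 1/(ωC) = 7711 Ω
Z = 821.0 − j7711 Ω
|Z| = √(821.0² + 7711²) = 7754 Ω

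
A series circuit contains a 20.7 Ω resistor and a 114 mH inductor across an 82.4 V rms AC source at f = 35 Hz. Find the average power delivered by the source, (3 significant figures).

133 W

ω = 2πf = 219.9 rad/s
X_L = ωL = 25.1 Ω
Z = 20.7 + j25.1 Ω
|Z| = √(20.7² + 25.1²) = 32.5 Ω
∠Z = arctan(25.1/20.7) = 50.5°
I = V/|Z| = 2.53 A
P = VI cos φ = 82.4 × 2.53 × cos(50.5°) = 133 W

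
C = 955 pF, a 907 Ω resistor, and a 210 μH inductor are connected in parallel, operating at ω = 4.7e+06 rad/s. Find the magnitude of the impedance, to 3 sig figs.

274 Ω

X_L = ωL = 987 Ω
X_C = 1/(ωC) = 223 Ω
Parallel: admittances add. Y = 1/R + 1/(jωL) + jωC
Y = (0.00110 + j0.00348) S
|Y| = 0.00365 S → |Z| = 1/|Y| = 274 Ω, ∠Z = −∠Y = -72.4°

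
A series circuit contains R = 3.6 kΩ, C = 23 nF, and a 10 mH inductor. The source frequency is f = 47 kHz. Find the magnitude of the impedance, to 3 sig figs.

ω = 2πf = 295300 rad/s
X_L = ωL = 2950 Ω
X_C = 1/(ωC) = 147 Ω
Net reactance X = X_L − X_C = 2810 Ω
Z = 3600 + j2810 Ω
|Z| = √(3600² + 2810²) = 4560 Ω

4560 Ω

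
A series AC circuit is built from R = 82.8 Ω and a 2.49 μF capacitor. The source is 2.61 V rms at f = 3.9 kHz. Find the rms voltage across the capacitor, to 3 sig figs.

ω = 2πf = 24500 rad/s
X_C = 1/(ωC) = 16.4 Ω
Z = 82.8 − j16.4 Ω
|Z| = √(82.8² + 16.4²) = 84.4 Ω
I = V/|Z| = 30.9 mA
V_C = I·|Z_C| = 0.0309 × 16.4 = 0.507 V

0.507 V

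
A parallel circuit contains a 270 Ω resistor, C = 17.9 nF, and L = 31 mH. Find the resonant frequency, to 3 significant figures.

ω₀ = 1/√(LC) = 1/√(0.031 × 1.79e-08) = 42450 rad/s
f₀ = ω₀/(2π) = 6.76 kHz

6.76 kHz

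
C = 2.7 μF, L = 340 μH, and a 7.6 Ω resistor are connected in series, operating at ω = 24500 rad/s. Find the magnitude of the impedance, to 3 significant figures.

X_L = ωL = 8.33 Ω
X_C = 1/(ωC) = 15.1 Ω
Net reactance X = X_L − X_C = -6.79 Ω
Z = 7.60 − j6.79 Ω
|Z| = √(7.60² + 6.79²) = 10.2 Ω

10.2 Ω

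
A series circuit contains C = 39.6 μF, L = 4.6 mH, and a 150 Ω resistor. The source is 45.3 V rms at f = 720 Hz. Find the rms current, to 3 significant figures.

ω = 2πf = 4524 rad/s
X_L = ωL = 20.8 Ω
X_C = 1/(ωC) = 5.58 Ω
Net reactance X = X_L − X_C = 15.2 Ω
Z = 150 + j15.2 Ω
|Z| = √(150² + 15.2²) = 151 Ω
I = V/|Z| = 45.3/151 = 300 mA

300 mA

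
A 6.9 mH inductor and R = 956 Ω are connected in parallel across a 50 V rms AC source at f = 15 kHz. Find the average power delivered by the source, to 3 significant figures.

ω = 2πf = 94250 rad/s
X_L = ωL = 650 Ω
Parallel: admittances add. Y = 1/R + 1/(jωL)
Y = (0.00105 − j0.00154) S
|Y| = 0.00186 S → |Z| = 1/|Y| = 538 Ω, ∠Z = −∠Y = 55.8°
I = V/|Z| = 93.0 mA
P = VI cos φ = 50 × 0.0930 × cos(55.8°) = 2.62 W

2.62 W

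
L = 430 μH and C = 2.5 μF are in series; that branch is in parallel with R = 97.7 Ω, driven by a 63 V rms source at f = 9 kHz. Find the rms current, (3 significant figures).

ω = 2πf = 56550 rad/s
X_L = ωL = 24.3 Ω
X_C = 1/(ωC) = 7.07 Ω
Branch 1: Z₁ = R = 97.7 Ω
Branch 2 (series LC): Z₂ = j(X_L − X_C) = j17.2 Ω
Parallel: Z = Z₁Z₂/(Z₁+Z₂), |Z| = 17.0 Ω, ∠Z = 80.0°
I = V/|Z| = 63/17.0 = 3.71 A

3.71 A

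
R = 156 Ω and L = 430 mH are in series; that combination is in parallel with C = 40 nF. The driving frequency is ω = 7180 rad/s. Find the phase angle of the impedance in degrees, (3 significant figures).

X_L = ωL = 3090 Ω
X_C = 1/(ωC) = 3480 Ω
Branch 1 (R+jX_L): Z₁ = 156 + j3090 Ω, |Z₁| = 3090 Ω
Branch 2 (−jX_C): Z₂ = −j3480 Ω
Parallel: Z = Z₁Z₂/(Z₁+Z₂), |Z| = 25400 Ω, ∠Z = 65.5°

65.5°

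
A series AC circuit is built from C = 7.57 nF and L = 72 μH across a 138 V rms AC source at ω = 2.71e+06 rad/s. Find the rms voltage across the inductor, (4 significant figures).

X_L = ωL = 195.1 Ω
X_C = 1/(ωC) = 48.75 Ω
Net reactance X = X_L − X_C = 146.4 Ω
Z = j146.4 Ω
|Z| = √(0² + 146.4²) = 146.4 Ω
I = V/|Z| = 942.8 mA
V_L = I·|Z_L| = 0.9428 × 195.1 = 184.0 V

184.0 V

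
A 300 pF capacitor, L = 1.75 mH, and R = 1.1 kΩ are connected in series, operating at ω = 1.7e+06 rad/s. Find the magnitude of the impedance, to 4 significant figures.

1496 Ω

X_L = ωL = 2975 Ω
X_C = 1/(ωC) = 1961 Ω
Net reactance X = X_L − X_C = 1014 Ω
Z = 1100 + j1014 Ω
|Z| = √(1100² + 1014²) = 1496 Ω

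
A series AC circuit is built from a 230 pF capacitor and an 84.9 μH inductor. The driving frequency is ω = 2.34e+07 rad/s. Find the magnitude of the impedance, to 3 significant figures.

X_L = ωL = 1990 Ω
X_C = 1/(ωC) = 186 Ω
Net reactance X = X_L − X_C = 1800 Ω
Z = j1800 Ω
|Z| = √(0² + 1800²) = 1800 Ω

1800 Ω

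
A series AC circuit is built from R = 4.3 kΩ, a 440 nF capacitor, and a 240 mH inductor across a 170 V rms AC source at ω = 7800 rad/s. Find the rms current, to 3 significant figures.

37.1 mA

X_L = ωL = 1870 Ω
X_C = 1/(ωC) = 291 Ω
Net reactance X = X_L − X_C = 1580 Ω
Z = 4300 + j1580 Ω
|Z| = √(4300² + 1580²) = 4580 Ω
I = V/|Z| = 170/4580 = 37.1 mA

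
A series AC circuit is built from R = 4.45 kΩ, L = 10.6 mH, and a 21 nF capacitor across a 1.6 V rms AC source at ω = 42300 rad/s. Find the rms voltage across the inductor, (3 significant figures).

X_L = ωL = 448 Ω
X_C = 1/(ωC) = 1130 Ω
Net reactance X = X_L − X_C = -677 Ω
Z = 4450 − j677 Ω
|Z| = √(4450² + 677²) = 4500 Ω
I = V/|Z| = 355 μA
V_L = I·|Z_L| = 0.000355 × 448 = 0.159 V

0.159 V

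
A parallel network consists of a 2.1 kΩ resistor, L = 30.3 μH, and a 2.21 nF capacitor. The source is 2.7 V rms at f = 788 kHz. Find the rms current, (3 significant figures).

ω = 2πf = 4.951e+06 rad/s
X_L = ωL = 150 Ω
X_C = 1/(ωC) = 91.4 Ω
Parallel: admittances add. Y = 1/R + 1/(jωL) + jωC
Y = (0.000476 + j0.00428) S
|Y| = 0.00430 S → |Z| = 1/|Y| = 232 Ω, ∠Z = −∠Y = -83.6°
I = V/|Z| = 2.7/232 = 11.6 mA

11.6 mA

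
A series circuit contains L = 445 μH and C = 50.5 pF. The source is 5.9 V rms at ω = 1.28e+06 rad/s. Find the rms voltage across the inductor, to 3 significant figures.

X_L = ωL = 570 Ω
X_C = 1/(ωC) = 15500 Ω
Net reactance X = X_L − X_C = -14900 Ω
Z = − j14900 Ω
|Z| = √(0² + 14900²) = 14900 Ω
I = V/|Z| = 396 μA
V_L = I·|Z_L| = 0.000396 × 570 = 0.226 V

0.226 V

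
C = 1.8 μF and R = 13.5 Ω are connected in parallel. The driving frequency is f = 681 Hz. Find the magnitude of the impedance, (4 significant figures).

13.43 Ω

ω = 2πf = 4279 rad/s
X_C = 1/(ωC) = 129.8 Ω
Parallel: admittances add. Y = 1/R + jωC
Y = (0.07407 + j0.007702) S
|Y| = 0.07447 S → |Z| = 1/|Y| = 13.43 Ω, ∠Z = −∠Y = -5.936°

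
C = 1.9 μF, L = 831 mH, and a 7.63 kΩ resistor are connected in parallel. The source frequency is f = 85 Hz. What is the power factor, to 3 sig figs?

0.105

ω = 2πf = 534.1 rad/s
X_L = ωL = 444 Ω
X_C = 1/(ωC) = 985 Ω
Parallel: admittances add. Y = 1/R + 1/(jωL) + jωC
Y = (0.000131 − j0.00124) S
|Y| = 0.00125 S → |Z| = 1/|Y| = 803 Ω, ∠Z = −∠Y = 84.0°
cos φ = cos(84.0°) = 0.105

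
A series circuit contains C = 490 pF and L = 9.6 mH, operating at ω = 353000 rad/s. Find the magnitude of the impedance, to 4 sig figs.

X_L = ωL = 3389 Ω
X_C = 1/(ωC) = 5781 Ω
Net reactance X = X_L − X_C = -2393 Ω
Z = − j2393 Ω
|Z| = √(0² + 2393²) = 2393 Ω

2393 Ω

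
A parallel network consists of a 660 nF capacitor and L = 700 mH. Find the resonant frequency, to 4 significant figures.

234.2 Hz

ω₀ = 1/√(LC) = 1/√(0.7 × 6.6e-07) = 1471 rad/s
f₀ = ω₀/(2π) = 234.2 Hz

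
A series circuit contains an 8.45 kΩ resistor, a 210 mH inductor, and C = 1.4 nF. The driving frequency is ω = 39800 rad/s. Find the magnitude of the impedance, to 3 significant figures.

X_L = ωL = 8360 Ω
X_C = 1/(ωC) = 17900 Ω
Net reactance X = X_L − X_C = -9590 Ω
Z = 8450 − j9590 Ω
|Z| = √(8450² + 9590²) = 12800 Ω

12800 Ω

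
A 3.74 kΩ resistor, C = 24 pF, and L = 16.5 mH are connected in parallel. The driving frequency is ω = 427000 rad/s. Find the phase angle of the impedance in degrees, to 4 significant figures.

26.22°

X_L = ωL = 7046 Ω
X_C = 1/(ωC) = 97580 Ω
Parallel: admittances add. Y = 1/R + 1/(jωL) + jωC
Y = (0.0002674 − j0.0001317) S
|Y| = 0.0002980 S → |Z| = 1/|Y| = 3355 Ω, ∠Z = −∠Y = 26.22°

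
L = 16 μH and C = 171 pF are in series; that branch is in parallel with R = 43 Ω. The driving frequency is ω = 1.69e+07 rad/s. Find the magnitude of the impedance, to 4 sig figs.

X_L = ωL = 270.4 Ω
X_C = 1/(ωC) = 346.0 Ω
Branch 1: Z₁ = R = 43.00 Ω
Branch 2 (series LC): Z₂ = j(X_L − X_C) = −j75.63 Ω
Parallel: Z = Z₁Z₂/(Z₁+Z₂), |Z| = 37.38 Ω, ∠Z = -29.62°

37.38 Ω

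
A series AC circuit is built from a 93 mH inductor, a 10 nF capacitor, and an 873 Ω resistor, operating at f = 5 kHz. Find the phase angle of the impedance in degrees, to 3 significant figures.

ω = 2πf = 31420 rad/s
X_L = ωL = 2920 Ω
X_C = 1/(ωC) = 3180 Ω
Net reactance X = X_L − X_C = -261 Ω
Z = 873 − j261 Ω
|Z| = √(873² + 261²) = 911 Ω
∠Z = arctan(-261/873) = -16.7°

-16.7°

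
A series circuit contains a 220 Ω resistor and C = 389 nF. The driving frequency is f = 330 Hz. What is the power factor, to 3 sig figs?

0.175

ω = 2πf = 2073 rad/s
X_C = 1/(ωC) = 1240 Ω
Z = 220 − j1240 Ω
|Z| = √(220² + 1240²) = 1260 Ω
∠Z = arctan(-1240/220) = -79.9°
cos φ = cos(-79.9°) = 0.175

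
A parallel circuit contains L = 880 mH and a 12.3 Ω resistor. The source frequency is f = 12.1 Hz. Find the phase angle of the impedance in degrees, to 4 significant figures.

ω = 2πf = 76.03 rad/s
X_L = ωL = 66.90 Ω
Parallel: admittances add. Y = 1/R + 1/(jωL)
Y = (0.08130 − j0.01495) S
|Y| = 0.08266 S → |Z| = 1/|Y| = 12.10 Ω, ∠Z = −∠Y = 10.42°

10.42°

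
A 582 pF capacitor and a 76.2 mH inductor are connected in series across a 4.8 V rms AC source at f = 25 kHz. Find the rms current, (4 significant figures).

4.656 mA

ω = 2πf = 157100 rad/s
X_L = ωL = 11970 Ω
X_C = 1/(ωC) = 10940 Ω
Net reactance X = X_L − X_C = 1031 Ω
Z = j1031 Ω
|Z| = √(0² + 1031²) = 1031 Ω
I = V/|Z| = 4.8/1031 = 4.656 mA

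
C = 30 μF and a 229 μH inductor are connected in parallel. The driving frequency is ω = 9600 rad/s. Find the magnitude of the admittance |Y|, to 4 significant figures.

X_L = ωL = 2.198 Ω
X_C = 1/(ωC) = 3.472 Ω
Parallel: admittances add. Y = 1/(jωL) + jωC
Y = (0 − j0.1669) S
|Y| = 0.1669 S → |Z| = 1/|Y| = 5.992 Ω, ∠Z = −∠Y = 90.00°

166.9 mS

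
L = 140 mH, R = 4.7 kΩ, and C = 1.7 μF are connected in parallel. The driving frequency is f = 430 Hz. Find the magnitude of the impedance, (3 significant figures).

510 Ω

ω = 2πf = 2702 rad/s
X_L = ωL = 378 Ω
X_C = 1/(ωC) = 218 Ω
Parallel: admittances add. Y = 1/R + 1/(jωL) + jωC
Y = (0.000213 + j0.00195) S
|Y| = 0.00196 S → |Z| = 1/|Y| = 510 Ω, ∠Z = −∠Y = -83.8°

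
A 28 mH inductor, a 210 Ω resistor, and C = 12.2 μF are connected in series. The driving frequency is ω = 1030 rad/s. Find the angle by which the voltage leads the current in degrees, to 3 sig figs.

-13.6°

X_L = ωL = 28.8 Ω
X_C = 1/(ωC) = 79.6 Ω
Net reactance X = X_L − X_C = -50.7 Ω
Z = 210 − j50.7 Ω
|Z| = √(210² + 50.7²) = 216 Ω
∠Z = arctan(-50.7/210) = -13.6°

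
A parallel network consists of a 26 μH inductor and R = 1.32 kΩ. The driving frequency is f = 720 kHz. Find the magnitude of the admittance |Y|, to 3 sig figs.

ω = 2πf = 4.524e+06 rad/s
X_L = ωL = 118 Ω
Parallel: admittances add. Y = 1/R + 1/(jωL)
Y = (0.000758 − j0.00850) S
|Y| = 0.00854 S → |Z| = 1/|Y| = 117 Ω, ∠Z = −∠Y = 84.9°

8.54 mS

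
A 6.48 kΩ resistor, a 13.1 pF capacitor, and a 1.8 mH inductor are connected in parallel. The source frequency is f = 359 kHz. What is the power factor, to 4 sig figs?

0.5800

ω = 2πf = 2.256e+06 rad/s
X_L = ωL = 4060 Ω
X_C = 1/(ωC) = 33840 Ω
Parallel: admittances add. Y = 1/R + 1/(jωL) + jωC
Y = (0.0001543 − j0.0002167) S
|Y| = 0.0002661 S → |Z| = 1/|Y| = 3758 Ω, ∠Z = −∠Y = 54.55°
cos φ = cos(54.55°) = 0.5800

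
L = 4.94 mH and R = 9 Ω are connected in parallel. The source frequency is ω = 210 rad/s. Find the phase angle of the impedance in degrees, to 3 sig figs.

X_L = ωL = 1.04 Ω
Parallel: admittances add. Y = 1/R + 1/(jωL)
Y = (0.111 − j0.964) S
|Y| = 0.970 S → |Z| = 1/|Y| = 1.03 Ω, ∠Z = −∠Y = 83.4°

83.4°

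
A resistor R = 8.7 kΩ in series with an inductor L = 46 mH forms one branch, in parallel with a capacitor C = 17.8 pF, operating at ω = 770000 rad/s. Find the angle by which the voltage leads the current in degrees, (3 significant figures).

63.2°

X_L = ωL = 35400 Ω
X_C = 1/(ωC) = 73000 Ω
Branch 1 (R+jX_L): Z₁ = 8700 + j35400 Ω, |Z₁| = 36500 Ω
Branch 2 (−jX_C): Z₂ = −j73000 Ω
Parallel: Z = Z₁Z₂/(Z₁+Z₂), |Z| = 69100 Ω, ∠Z = 63.2°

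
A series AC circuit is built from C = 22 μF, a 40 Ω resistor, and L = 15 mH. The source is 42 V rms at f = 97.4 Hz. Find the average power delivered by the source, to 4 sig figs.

ω = 2πf = 612.0 rad/s
X_L = ωL = 9.180 Ω
X_C = 1/(ωC) = 74.27 Ω
Net reactance X = X_L − X_C = -65.09 Ω
Z = 40.00 − j65.09 Ω
|Z| = √(40.00² + 65.09²) = 76.40 Ω
∠Z = arctan(-65.09/40.00) = -58.43°
I = V/|Z| = 549.7 mA
P = VI cos φ = 42 × 0.5497 × cos(-58.43°) = 12.09 W

12.09 W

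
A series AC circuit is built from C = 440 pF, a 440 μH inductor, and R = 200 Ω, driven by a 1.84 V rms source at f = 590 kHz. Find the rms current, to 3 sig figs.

1.77 mA

ω = 2πf = 3.707e+06 rad/s
X_L = ωL = 1630 Ω
X_C = 1/(ωC) = 613 Ω
Net reactance X = X_L − X_C = 1020 Ω
Z = 200 + j1020 Ω
|Z| = √(200² + 1020²) = 1040 Ω
I = V/|Z| = 1.84/1040 = 1.77 mA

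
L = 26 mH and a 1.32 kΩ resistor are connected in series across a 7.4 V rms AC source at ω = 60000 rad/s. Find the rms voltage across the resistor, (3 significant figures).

4.78 V

X_L = ωL = 1560 Ω
Z = 1320 + j1560 Ω
|Z| = √(1320² + 1560²) = 2040 Ω
I = V/|Z| = 3.62 mA
V_R = I·|Z_R| = 0.00362 × 1320 = 4.78 V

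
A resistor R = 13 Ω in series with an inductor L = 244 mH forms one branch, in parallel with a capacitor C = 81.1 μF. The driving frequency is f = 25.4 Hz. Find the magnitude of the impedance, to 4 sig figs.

ω = 2πf = 159.6 rad/s
X_L = ωL = 38.94 Ω
X_C = 1/(ωC) = 77.26 Ω
Branch 1 (R+jX_L): Z₁ = 13.00 + j38.94 Ω, |Z₁| = 41.05 Ω
Branch 2 (−jX_C): Z₂ = −j77.26 Ω
Parallel: Z = Z₁Z₂/(Z₁+Z₂), |Z| = 78.38 Ω, ∠Z = 52.80°

78.38 Ω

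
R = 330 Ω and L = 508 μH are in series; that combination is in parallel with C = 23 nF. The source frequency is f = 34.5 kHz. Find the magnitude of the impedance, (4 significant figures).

203.9 Ω

ω = 2πf = 216800 rad/s
X_L = ωL = 110.1 Ω
X_C = 1/(ωC) = 200.6 Ω
Branch 1 (R+jX_L): Z₁ = 330.0 + j110.1 Ω, |Z₁| = 347.9 Ω
Branch 2 (−jX_C): Z₂ = −j200.6 Ω
Parallel: Z = Z₁Z₂/(Z₁+Z₂), |Z| = 203.9 Ω, ∠Z = -56.22°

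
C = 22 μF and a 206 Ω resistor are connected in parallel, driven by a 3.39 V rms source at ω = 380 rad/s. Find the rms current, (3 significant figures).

X_C = 1/(ωC) = 120 Ω
Parallel: admittances add. Y = 1/R + jωC
Y = (0.00485 + j0.00836) S
|Y| = 0.00967 S → |Z| = 1/|Y| = 103 Ω, ∠Z = −∠Y = -59.9°
I = V/|Z| = 3.39/103 = 32.8 mA

32.8 mA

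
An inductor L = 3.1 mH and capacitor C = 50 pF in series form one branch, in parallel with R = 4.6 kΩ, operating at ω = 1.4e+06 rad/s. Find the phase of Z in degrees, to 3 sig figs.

-24.8°

X_L = ωL = 4340 Ω
X_C = 1/(ωC) = 14300 Ω
Branch 1: Z₁ = R = 4600 Ω
Branch 2 (series LC): Z₂ = j(X_L − X_C) = −j9950 Ω
Parallel: Z = Z₁Z₂/(Z₁+Z₂), |Z| = 4180 Ω, ∠Z = -24.8°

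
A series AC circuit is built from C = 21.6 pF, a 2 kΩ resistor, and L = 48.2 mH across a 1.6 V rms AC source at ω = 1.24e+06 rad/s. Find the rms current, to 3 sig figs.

X_L = ωL = 59800 Ω
X_C = 1/(ωC) = 37300 Ω
Net reactance X = X_L − X_C = 22400 Ω
Z = 2000 + j22400 Ω
|Z| = √(2000² + 22400²) = 22500 Ω
I = V/|Z| = 1.6/22500 = 71.0 μA

71.0 μA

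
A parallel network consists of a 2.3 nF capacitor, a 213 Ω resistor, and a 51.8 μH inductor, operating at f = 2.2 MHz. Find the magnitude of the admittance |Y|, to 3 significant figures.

30.8 mS

ω = 2πf = 1.382e+07 rad/s
X_L = ωL = 716 Ω
X_C = 1/(ωC) = 31.5 Ω
Parallel: admittances add. Y = 1/R + 1/(jωL) + jωC
Y = (0.00469 + j0.0304) S
|Y| = 0.0308 S → |Z| = 1/|Y| = 32.5 Ω, ∠Z = −∠Y = -81.2°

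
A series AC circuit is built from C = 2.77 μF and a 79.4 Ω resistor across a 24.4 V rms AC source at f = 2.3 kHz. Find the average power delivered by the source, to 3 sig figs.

6.82 W

ω = 2πf = 14450 rad/s
X_C = 1/(ωC) = 25.0 Ω
Z = 79.4 − j25.0 Ω
|Z| = √(79.4² + 25.0²) = 83.2 Ω
∠Z = arctan(-25.0/79.4) = -17.5°
I = V/|Z| = 293 mA
P = VI cos φ = 24.4 × 0.293 × cos(-17.5°) = 6.82 W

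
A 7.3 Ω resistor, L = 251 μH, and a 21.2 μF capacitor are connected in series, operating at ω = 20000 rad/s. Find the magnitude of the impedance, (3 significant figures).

X_L = ωL = 5.02 Ω
X_C = 1/(ωC) = 2.36 Ω
Net reactance X = X_L − X_C = 2.66 Ω
Z = 7.30 + j2.66 Ω
|Z| = √(7.30² + 2.66²) = 7.77 Ω

7.77 Ω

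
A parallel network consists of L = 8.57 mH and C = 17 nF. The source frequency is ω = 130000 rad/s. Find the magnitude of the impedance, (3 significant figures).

762 Ω

X_L = ωL = 1110 Ω
X_C = 1/(ωC) = 452 Ω
Parallel: admittances add. Y = 1/(jωL) + jωC
Y = (0 + j0.00131) S
|Y| = 0.00131 S → |Z| = 1/|Y| = 762 Ω, ∠Z = −∠Y = -90.0°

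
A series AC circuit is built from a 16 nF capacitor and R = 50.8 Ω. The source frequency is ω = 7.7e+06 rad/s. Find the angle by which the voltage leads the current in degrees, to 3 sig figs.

-9.08°

X_C = 1/(ωC) = 8.12 Ω
Z = 50.8 − j8.12 Ω
|Z| = √(50.8² + 8.12²) = 51.4 Ω
∠Z = arctan(-8.12/50.8) = -9.08°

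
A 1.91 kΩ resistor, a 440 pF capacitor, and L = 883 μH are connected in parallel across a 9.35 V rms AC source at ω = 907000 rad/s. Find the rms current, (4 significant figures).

X_L = ωL = 800.9 Ω
X_C = 1/(ωC) = 2506 Ω
Parallel: admittances add. Y = 1/R + 1/(jωL) + jωC
Y = (0.0005236 − j0.0008495) S
|Y| = 0.0009979 S → |Z| = 1/|Y| = 1002 Ω, ∠Z = −∠Y = 58.36°
I = V/|Z| = 9.35/1002 = 9.331 mA

9.331 mA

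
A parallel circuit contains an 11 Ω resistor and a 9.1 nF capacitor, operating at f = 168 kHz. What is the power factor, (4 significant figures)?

0.9945

ω = 2πf = 1.056e+06 rad/s
X_C = 1/(ωC) = 104.1 Ω
Parallel: admittances add. Y = 1/R + jωC
Y = (0.09091 + j0.009606) S
|Y| = 0.09142 S → |Z| = 1/|Y| = 10.94 Ω, ∠Z = −∠Y = -6.032°
cos φ = cos(-6.032°) = 0.9945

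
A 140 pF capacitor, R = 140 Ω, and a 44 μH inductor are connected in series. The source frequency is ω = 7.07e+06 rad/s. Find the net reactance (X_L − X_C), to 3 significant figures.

-699 Ω

X_L = ωL = 311 Ω
X_C = 1/(ωC) = 1010 Ω
X = 311 − 1010 = -699 Ω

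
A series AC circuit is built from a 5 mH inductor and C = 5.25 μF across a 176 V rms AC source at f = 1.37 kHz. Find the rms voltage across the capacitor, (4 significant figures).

186.2 V

ω = 2πf = 8608 rad/s
X_L = ωL = 43.04 Ω
X_C = 1/(ωC) = 22.13 Ω
Net reactance X = X_L − X_C = 20.91 Ω
Z = j20.91 Ω
|Z| = √(0² + 20.91²) = 20.91 Ω
I = V/|Z| = 8.416 A
V_C = I·|Z_C| = 8.416 × 22.13 = 186.2 V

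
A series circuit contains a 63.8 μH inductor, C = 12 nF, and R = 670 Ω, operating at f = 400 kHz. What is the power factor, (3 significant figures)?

ω = 2πf = 2.513e+06 rad/s
X_L = ωL = 160 Ω
X_C = 1/(ωC) = 33.2 Ω
Net reactance X = X_L − X_C = 127 Ω
Z = 670 + j127 Ω
|Z| = √(670² + 127²) = 682 Ω
∠Z = arctan(127/670) = 10.7°
cos φ = cos(10.7°) = 0.982

0.982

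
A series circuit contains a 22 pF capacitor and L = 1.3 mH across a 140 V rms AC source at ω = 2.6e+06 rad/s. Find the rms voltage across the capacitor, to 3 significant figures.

174 V

X_L = ωL = 3380 Ω
X_C = 1/(ωC) = 17500 Ω
Net reactance X = X_L − X_C = -14100 Ω
Z = − j14100 Ω
|Z| = √(0² + 14100²) = 14100 Ω
I = V/|Z| = 9.93 mA
V_C = I·|Z_C| = 0.00993 × 17500 = 174 V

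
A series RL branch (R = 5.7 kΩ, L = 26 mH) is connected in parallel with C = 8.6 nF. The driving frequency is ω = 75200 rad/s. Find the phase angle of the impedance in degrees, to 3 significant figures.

-75.2°

X_L = ωL = 1960 Ω
X_C = 1/(ωC) = 1550 Ω
Branch 1 (R+jX_L): Z₁ = 5700 + j1960 Ω, |Z₁| = 6030 Ω
Branch 2 (−jX_C): Z₂ = −j1550 Ω
Parallel: Z = Z₁Z₂/(Z₁+Z₂), |Z| = 1630 Ω, ∠Z = -75.2°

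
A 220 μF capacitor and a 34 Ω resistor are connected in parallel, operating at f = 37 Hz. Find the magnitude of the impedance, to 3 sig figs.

16.9 Ω

ω = 2πf = 232.5 rad/s
X_C = 1/(ωC) = 19.6 Ω
Parallel: admittances add. Y = 1/R + jωC
Y = (0.0294 + j0.0511) S
|Y| = 0.0590 S → |Z| = 1/|Y| = 16.9 Ω, ∠Z = −∠Y = -60.1°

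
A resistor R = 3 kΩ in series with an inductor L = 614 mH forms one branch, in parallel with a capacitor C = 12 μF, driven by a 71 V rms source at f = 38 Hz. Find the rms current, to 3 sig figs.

204 mA

ω = 2πf = 238.8 rad/s
X_L = ωL = 147 Ω
X_C = 1/(ωC) = 349 Ω
Branch 1 (R+jX_L): Z₁ = 3000 + j147 Ω, |Z₁| = 3000 Ω
Branch 2 (−jX_C): Z₂ = −j349 Ω
Parallel: Z = Z₁Z₂/(Z₁+Z₂), |Z| = 349 Ω, ∠Z = -83.3°
I = V/|Z| = 71/349 = 204 mA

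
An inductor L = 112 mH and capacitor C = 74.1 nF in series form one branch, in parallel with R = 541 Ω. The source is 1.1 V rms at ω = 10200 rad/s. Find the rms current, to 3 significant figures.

6.42 mA

X_L = ωL = 1140 Ω
X_C = 1/(ωC) = 1320 Ω
Branch 1: Z₁ = R = 541 Ω
Branch 2 (series LC): Z₂ = j(X_L − X_C) = −j181 Ω
Parallel: Z = Z₁Z₂/(Z₁+Z₂), |Z| = 171 Ω, ∠Z = -71.5°
I = V/|Z| = 1.1/171 = 6.42 mA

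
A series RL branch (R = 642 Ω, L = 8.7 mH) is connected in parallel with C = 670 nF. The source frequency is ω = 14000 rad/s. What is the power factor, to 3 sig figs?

X_L = ωL = 122 Ω
X_C = 1/(ωC) = 107 Ω
Branch 1 (R+jX_L): Z₁ = 642 + j122 Ω, |Z₁| = 653 Ω
Branch 2 (−jX_C): Z₂ = −j107 Ω
Parallel: Z = Z₁Z₂/(Z₁+Z₂), |Z| = 108 Ω, ∠Z = -80.6°
cos φ = cos(-80.6°) = 0.163

0.163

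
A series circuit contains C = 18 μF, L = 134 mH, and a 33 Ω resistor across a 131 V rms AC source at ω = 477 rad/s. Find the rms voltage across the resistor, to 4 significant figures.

69.67 V

X_L = ωL = 63.92 Ω
X_C = 1/(ωC) = 116.5 Ω
Net reactance X = X_L − X_C = -52.55 Ω
Z = 33.00 − j52.55 Ω
|Z| = √(33.00² + 52.55²) = 62.05 Ω
I = V/|Z| = 2.111 A
V_R = I·|Z_R| = 2.111 × 33.00 = 69.67 V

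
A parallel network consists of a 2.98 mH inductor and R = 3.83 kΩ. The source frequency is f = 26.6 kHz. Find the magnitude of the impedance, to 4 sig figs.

493.9 Ω

ω = 2πf = 167100 rad/s
X_L = ωL = 498.1 Ω
Parallel: admittances add. Y = 1/R + 1/(jωL)
Y = (0.0002611 − j0.002008) S
|Y| = 0.002025 S → |Z| = 1/|Y| = 493.9 Ω, ∠Z = −∠Y = 82.59°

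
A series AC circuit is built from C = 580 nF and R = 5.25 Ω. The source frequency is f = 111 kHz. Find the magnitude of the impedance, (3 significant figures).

ω = 2πf = 697400 rad/s
X_C = 1/(ωC) = 2.47 Ω
Z = 5.25 − j2.47 Ω
|Z| = √(5.25² + 2.47²) = 5.80 Ω

5.80 Ω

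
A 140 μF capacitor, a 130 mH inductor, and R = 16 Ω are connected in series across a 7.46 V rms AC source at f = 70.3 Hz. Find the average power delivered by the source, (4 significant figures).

454.8 mW

ω = 2πf = 441.7 rad/s
X_L = ωL = 57.42 Ω
X_C = 1/(ωC) = 16.17 Ω
Net reactance X = X_L − X_C = 41.25 Ω
Z = 16.00 + j41.25 Ω
|Z| = √(16.00² + 41.25²) = 44.25 Ω
∠Z = arctan(41.25/16.00) = 68.80°
I = V/|Z| = 168.6 mA
P = VI cos φ = 7.46 × 0.1686 × cos(68.80°) = 454.8 mW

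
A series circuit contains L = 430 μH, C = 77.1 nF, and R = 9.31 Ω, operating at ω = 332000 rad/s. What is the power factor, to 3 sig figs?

X_L = ωL = 143 Ω
X_C = 1/(ωC) = 39.1 Ω
Net reactance X = X_L − X_C = 104 Ω
Z = 9.31 + j104 Ω
|Z| = √(9.31² + 104²) = 104 Ω
∠Z = arctan(104/9.31) = 84.9°
cos φ = cos(84.9°) = 0.0894

0.0894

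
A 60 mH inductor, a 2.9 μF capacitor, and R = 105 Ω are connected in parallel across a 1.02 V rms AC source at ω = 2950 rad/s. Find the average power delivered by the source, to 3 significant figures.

X_L = ωL = 177 Ω
X_C = 1/(ωC) = 117 Ω
Parallel: admittances add. Y = 1/R + 1/(jωL) + jωC
Y = (0.00952 + j0.00291) S
|Y| = 0.00996 S → |Z| = 1/|Y| = 100 Ω, ∠Z = −∠Y = -17.0°
I = V/|Z| = 10.2 mA
P = VI cos φ = 1.02 × 0.0102 × cos(-17.0°) = 9.91 mW

9.91 mW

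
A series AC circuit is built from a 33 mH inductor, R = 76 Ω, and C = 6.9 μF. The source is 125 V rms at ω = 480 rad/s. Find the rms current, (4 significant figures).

X_L = ωL = 15.84 Ω
X_C = 1/(ωC) = 301.9 Ω
Net reactance X = X_L − X_C = -286.1 Ω
Z = 76.00 − j286.1 Ω
|Z| = √(76.00² + 286.1²) = 296.0 Ω
I = V/|Z| = 125/296.0 = 422.3 mA

422.3 mA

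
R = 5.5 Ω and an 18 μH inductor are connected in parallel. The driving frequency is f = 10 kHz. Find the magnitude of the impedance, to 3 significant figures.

ω = 2πf = 62830 rad/s
X_L = ωL = 1.13 Ω
Parallel: admittances add. Y = 1/R + 1/(jωL)
Y = (0.182 − j0.884) S
|Y| = 0.903 S → |Z| = 1/|Y| = 1.11 Ω, ∠Z = −∠Y = 78.4°

1.11 Ω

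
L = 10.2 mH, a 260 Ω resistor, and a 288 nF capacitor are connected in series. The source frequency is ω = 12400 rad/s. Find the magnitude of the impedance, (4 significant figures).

X_L = ωL = 126.5 Ω
X_C = 1/(ωC) = 280.0 Ω
Net reactance X = X_L − X_C = -153.5 Ω
Z = 260.0 − j153.5 Ω
|Z| = √(260.0² + 153.5²) = 302.0 Ω

302.0 Ω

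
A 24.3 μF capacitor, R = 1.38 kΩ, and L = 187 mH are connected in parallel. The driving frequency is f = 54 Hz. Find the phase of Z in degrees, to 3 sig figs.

84.5°

ω = 2πf = 339.3 rad/s
X_L = ωL = 63.4 Ω
X_C = 1/(ωC) = 121 Ω
Parallel: admittances add. Y = 1/R + 1/(jωL) + jωC
Y = (0.000725 − j0.00752) S
|Y| = 0.00755 S → |Z| = 1/|Y| = 132 Ω, ∠Z = −∠Y = 84.5°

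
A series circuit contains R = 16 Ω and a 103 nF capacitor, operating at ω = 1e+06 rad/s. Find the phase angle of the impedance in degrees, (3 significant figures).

-31.2°

X_C = 1/(ωC) = 9.71 Ω
Z = 16.0 − j9.71 Ω
|Z| = √(16.0² + 9.71²) = 18.7 Ω
∠Z = arctan(-9.71/16.0) = -31.2°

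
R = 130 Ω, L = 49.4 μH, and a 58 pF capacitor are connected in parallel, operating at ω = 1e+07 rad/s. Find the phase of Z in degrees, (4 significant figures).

X_L = ωL = 494.0 Ω
X_C = 1/(ωC) = 1724 Ω
Parallel: admittances add. Y = 1/R + 1/(jωL) + jωC
Y = (0.007692 − j0.001444) S
|Y| = 0.007827 S → |Z| = 1/|Y| = 127.8 Ω, ∠Z = −∠Y = 10.63°

10.63°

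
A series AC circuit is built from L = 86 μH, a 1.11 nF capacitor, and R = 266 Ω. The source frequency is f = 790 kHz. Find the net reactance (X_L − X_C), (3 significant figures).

ω = 2πf = 4.964e+06 rad/s
X_L = ωL = 427 Ω
X_C = 1/(ωC) = 181 Ω
X = 427 − 181 = 245 Ω

245 Ω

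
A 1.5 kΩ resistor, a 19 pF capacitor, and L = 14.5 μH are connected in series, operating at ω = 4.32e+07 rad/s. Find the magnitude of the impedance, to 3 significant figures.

1610 Ω

X_L = ωL = 626 Ω
X_C = 1/(ωC) = 1220 Ω
Net reactance X = X_L − X_C = -592 Ω
Z = 1500 − j592 Ω
|Z| = √(1500² + 592²) = 1610 Ω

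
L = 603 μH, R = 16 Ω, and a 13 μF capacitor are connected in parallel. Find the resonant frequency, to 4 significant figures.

ω₀ = 1/√(LC) = 1/√(0.000603 × 1.3e-05) = 11290 rad/s
f₀ = ω₀/(2π) = 1.798 kHz

1.798 kHz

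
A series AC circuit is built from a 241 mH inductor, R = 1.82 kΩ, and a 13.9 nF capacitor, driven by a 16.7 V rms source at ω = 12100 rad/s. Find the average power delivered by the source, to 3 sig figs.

40.6 mW

X_L = ωL = 2920 Ω
X_C = 1/(ωC) = 5950 Ω
Net reactance X = X_L − X_C = -3030 Ω
Z = 1820 − j3030 Ω
|Z| = √(1820² + 3030²) = 3530 Ω
∠Z = arctan(-3030/1820) = -59.0°
I = V/|Z| = 4.73 mA
P = VI cos φ = 16.7 × 0.00473 × cos(-59.0°) = 40.6 mW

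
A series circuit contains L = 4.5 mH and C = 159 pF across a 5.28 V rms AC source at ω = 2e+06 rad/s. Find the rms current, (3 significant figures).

X_L = ωL = 9000 Ω
X_C = 1/(ωC) = 3140 Ω
Net reactance X = X_L − X_C = 5860 Ω
Z = j5860 Ω
|Z| = √(0² + 5860²) = 5860 Ω
I = V/|Z| = 5.28/5860 = 902 μA

902 μA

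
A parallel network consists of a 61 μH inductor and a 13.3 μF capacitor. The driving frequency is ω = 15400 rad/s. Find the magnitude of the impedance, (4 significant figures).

X_L = ωL = 0.9394 Ω
X_C = 1/(ωC) = 4.882 Ω
Parallel: admittances add. Y = 1/(jωL) + jωC
Y = (0 − j0.8597) S
|Y| = 0.8597 S → |Z| = 1/|Y| = 1.163 Ω, ∠Z = −∠Y = 90.00°

1.163 Ω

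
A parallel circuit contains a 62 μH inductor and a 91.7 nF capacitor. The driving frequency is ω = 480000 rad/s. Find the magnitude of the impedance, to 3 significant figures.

X_L = ωL = 29.8 Ω
X_C = 1/(ωC) = 22.7 Ω
Parallel: admittances add. Y = 1/(jωL) + jωC
Y = (0 + j0.0104) S
|Y| = 0.0104 S → |Z| = 1/|Y| = 96.0 Ω, ∠Z = −∠Y = -90.0°

96.0 Ω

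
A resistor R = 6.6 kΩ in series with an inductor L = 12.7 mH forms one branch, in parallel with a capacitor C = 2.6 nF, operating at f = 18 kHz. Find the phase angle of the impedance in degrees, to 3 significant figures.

-61.1°

ω = 2πf = 113100 rad/s
X_L = ωL = 1440 Ω
X_C = 1/(ωC) = 3400 Ω
Branch 1 (R+jX_L): Z₁ = 6600 + j1440 Ω, |Z₁| = 6750 Ω
Branch 2 (−jX_C): Z₂ = −j3400 Ω
Parallel: Z = Z₁Z₂/(Z₁+Z₂), |Z| = 3340 Ω, ∠Z = -61.1°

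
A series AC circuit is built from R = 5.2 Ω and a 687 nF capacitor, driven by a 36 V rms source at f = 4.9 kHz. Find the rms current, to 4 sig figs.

ω = 2πf = 30790 rad/s
X_C = 1/(ωC) = 47.28 Ω
Z = 5.200 − j47.28 Ω
|Z| = √(5.200² + 47.28²) = 47.56 Ω
I = V/|Z| = 36/47.56 = 756.9 mA

756.9 mA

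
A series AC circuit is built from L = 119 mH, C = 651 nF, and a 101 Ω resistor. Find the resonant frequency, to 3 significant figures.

572 Hz

ω₀ = 1/√(LC) = 1/√(0.119 × 6.51e-07) = 3593 rad/s
f₀ = ω₀/(2π) = 572 Hz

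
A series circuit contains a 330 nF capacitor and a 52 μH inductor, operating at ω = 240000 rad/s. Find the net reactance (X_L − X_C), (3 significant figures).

-0.146 Ω

X_L = ωL = 12.5 Ω
X_C = 1/(ωC) = 12.6 Ω
X = 12.5 − 12.6 = -0.146 Ω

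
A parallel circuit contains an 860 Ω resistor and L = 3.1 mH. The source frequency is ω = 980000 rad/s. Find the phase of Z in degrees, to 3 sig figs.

15.8°

X_L = ωL = 3040 Ω
Parallel: admittances add. Y = 1/R + 1/(jωL)
Y = (0.00116 − j0.000329) S
|Y| = 0.00121 S → |Z| = 1/|Y| = 827 Ω, ∠Z = −∠Y = 15.8°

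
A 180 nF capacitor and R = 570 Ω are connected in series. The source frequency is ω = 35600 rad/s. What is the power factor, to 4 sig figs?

0.9645

X_C = 1/(ωC) = 156.1 Ω
Z = 570.0 − j156.1 Ω
|Z| = √(570.0² + 156.1²) = 591.0 Ω
∠Z = arctan(-156.1/570.0) = -15.31°
cos φ = cos(-15.31°) = 0.9645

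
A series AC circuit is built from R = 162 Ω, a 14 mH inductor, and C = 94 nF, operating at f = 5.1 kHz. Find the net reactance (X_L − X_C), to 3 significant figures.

117 Ω

ω = 2πf = 32040 rad/s
X_L = ωL = 449 Ω
X_C = 1/(ωC) = 332 Ω
X = 449 − 332 = 117 Ω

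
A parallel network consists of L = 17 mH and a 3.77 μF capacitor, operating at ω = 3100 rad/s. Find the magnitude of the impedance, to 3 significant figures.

137 Ω

X_L = ωL = 52.7 Ω
X_C = 1/(ωC) = 85.6 Ω
Parallel: admittances add. Y = 1/(jωL) + jωC
Y = (0 − j0.00729) S
|Y| = 0.00729 S → |Z| = 1/|Y| = 137 Ω, ∠Z = −∠Y = 90.0°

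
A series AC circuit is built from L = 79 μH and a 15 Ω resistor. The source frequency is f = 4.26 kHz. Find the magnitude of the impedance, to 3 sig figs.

15.1 Ω

ω = 2πf = 26770 rad/s
X_L = ωL = 2.11 Ω
Z = 15.0 + j2.11 Ω
|Z| = √(15.0² + 2.11²) = 15.1 Ω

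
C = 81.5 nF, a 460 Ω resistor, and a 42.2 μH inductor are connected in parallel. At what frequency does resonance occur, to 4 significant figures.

85.82 kHz

ω₀ = 1/√(LC) = 1/√(4.22e-05 × 8.15e-08) = 539200 rad/s
f₀ = ω₀/(2π) = 85.82 kHz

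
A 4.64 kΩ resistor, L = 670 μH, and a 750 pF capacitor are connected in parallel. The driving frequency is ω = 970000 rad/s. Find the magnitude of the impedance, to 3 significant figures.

X_L = ωL = 650 Ω
X_C = 1/(ωC) = 1370 Ω
Parallel: admittances add. Y = 1/R + 1/(jωL) + jωC
Y = (0.000216 − j0.000811) S
|Y| = 0.000839 S → |Z| = 1/|Y| = 1190 Ω, ∠Z = −∠Y = 75.1°

1190 Ω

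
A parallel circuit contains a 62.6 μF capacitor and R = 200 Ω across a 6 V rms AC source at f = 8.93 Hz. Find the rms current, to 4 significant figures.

36.66 mA

ω = 2πf = 56.11 rad/s
X_C = 1/(ωC) = 284.7 Ω
Parallel: admittances add. Y = 1/R + jωC
Y = (0.005000 + j0.003512) S
|Y| = 0.006110 S → |Z| = 1/|Y| = 163.7 Ω, ∠Z = −∠Y = -35.09°
I = V/|Z| = 6/163.7 = 36.66 mA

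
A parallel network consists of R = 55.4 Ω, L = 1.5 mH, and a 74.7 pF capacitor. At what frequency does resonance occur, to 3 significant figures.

ω₀ = 1/√(LC) = 1/√(0.0015 × 7.47e-11) = 2.987e+06 rad/s
f₀ = ω₀/(2π) = 475 kHz

475 kHz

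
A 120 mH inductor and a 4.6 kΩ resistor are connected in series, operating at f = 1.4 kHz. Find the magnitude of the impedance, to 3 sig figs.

4720 Ω

ω = 2πf = 8796 rad/s
X_L = ωL = 1060 Ω
Z = 4600 + j1060 Ω
|Z| = √(4600² + 1060²) = 4720 Ω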